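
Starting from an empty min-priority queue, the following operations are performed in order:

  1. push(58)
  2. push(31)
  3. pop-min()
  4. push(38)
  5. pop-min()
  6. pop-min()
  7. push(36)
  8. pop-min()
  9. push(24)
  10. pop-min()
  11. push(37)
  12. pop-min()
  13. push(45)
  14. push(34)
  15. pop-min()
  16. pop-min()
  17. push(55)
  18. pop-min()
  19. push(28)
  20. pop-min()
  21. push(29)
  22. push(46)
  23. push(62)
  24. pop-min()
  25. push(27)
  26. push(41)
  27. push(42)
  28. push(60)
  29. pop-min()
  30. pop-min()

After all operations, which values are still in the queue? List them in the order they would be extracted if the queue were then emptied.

insert 58 → {58}
insert 31 → {31, 58}
pop-min → 31; now {58}
insert 38 → {38, 58}
pop-min → 38; now {58}
pop-min → 58; now {}
insert 36 → {36}
pop-min → 36; now {}
insert 24 → {24}
pop-min → 24; now {}
insert 37 → {37}
pop-min → 37; now {}
insert 45 → {45}
insert 34 → {34, 45}
pop-min → 34; now {45}
pop-min → 45; now {}
insert 55 → {55}
pop-min → 55; now {}
insert 28 → {28}
pop-min → 28; now {}
insert 29 → {29}
insert 46 → {29, 46}
insert 62 → {29, 46, 62}
pop-min → 29; now {46, 62}
insert 27 → {27, 46, 62}
insert 41 → {27, 41, 46, 62}
insert 42 → {27, 41, 42, 46, 62}
insert 60 → {27, 41, 42, 46, 60, 62}
pop-min → 27; now {41, 42, 46, 60, 62}
pop-min → 41; now {42, 46, 60, 62}

42, 46, 60, 62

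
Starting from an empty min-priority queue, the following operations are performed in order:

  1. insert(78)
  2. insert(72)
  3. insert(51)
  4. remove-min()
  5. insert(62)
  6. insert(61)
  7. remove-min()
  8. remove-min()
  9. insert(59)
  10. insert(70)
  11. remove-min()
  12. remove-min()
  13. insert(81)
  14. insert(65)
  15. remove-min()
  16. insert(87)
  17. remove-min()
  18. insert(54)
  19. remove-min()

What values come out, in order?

insert 78 → {78}
insert 72 → {72, 78}
insert 51 → {51, 72, 78}
remove-min → 51; now {72, 78}
insert 62 → {62, 72, 78}
insert 61 → {61, 62, 72, 78}
remove-min → 61; now {62, 72, 78}
remove-min → 62; now {72, 78}
insert 59 → {59, 72, 78}
insert 70 → {59, 70, 72, 78}
remove-min → 59; now {70, 72, 78}
remove-min → 70; now {72, 78}
insert 81 → {72, 78, 81}
insert 65 → {65, 72, 78, 81}
remove-min → 65; now {72, 78, 81}
insert 87 → {72, 78, 81, 87}
remove-min → 72; now {78, 81, 87}
insert 54 → {54, 78, 81, 87}
remove-min → 54; now {78, 81, 87}

51 → 61 → 62 → 59 → 70 → 65 → 72 → 54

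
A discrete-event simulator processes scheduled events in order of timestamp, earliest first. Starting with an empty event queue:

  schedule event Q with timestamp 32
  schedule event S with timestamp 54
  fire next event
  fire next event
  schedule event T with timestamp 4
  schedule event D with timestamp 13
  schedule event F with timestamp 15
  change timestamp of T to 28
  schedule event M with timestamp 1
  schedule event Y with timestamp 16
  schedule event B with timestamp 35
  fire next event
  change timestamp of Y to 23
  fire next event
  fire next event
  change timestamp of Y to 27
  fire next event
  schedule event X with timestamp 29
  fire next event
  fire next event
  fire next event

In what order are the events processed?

[Q, S, M, D, F, Y, T, X, B]

add Q (timestamp 32) → {Q:32}
add S (timestamp 54) → {Q:32, S:54}
fire next event → Q; now {S:54}
fire next event → S; now {}
add T (timestamp 4) → {T:4}
add D (timestamp 13) → {T:4, D:13}
add F (timestamp 15) → {T:4, D:13, F:15}
update T to timestamp 28 → {D:13, F:15, T:28}
add M (timestamp 1) → {M:1, D:13, F:15, T:28}
add Y (timestamp 16) → {M:1, D:13, F:15, Y:16, T:28}
add B (timestamp 35) → {M:1, D:13, F:15, Y:16, T:28, B:35}
fire next event → M; now {D:13, F:15, Y:16, T:28, B:35}
update Y to timestamp 23 → {D:13, F:15, Y:23, T:28, B:35}
fire next event → D; now {F:15, Y:23, T:28, B:35}
fire next event → F; now {Y:23, T:28, B:35}
update Y to timestamp 27 → {Y:27, T:28, B:35}
fire next event → Y; now {T:28, B:35}
add X (timestamp 29) → {T:28, X:29, B:35}
fire next event → T; now {X:29, B:35}
fire next event → X; now {B:35}
fire next event → B; now {}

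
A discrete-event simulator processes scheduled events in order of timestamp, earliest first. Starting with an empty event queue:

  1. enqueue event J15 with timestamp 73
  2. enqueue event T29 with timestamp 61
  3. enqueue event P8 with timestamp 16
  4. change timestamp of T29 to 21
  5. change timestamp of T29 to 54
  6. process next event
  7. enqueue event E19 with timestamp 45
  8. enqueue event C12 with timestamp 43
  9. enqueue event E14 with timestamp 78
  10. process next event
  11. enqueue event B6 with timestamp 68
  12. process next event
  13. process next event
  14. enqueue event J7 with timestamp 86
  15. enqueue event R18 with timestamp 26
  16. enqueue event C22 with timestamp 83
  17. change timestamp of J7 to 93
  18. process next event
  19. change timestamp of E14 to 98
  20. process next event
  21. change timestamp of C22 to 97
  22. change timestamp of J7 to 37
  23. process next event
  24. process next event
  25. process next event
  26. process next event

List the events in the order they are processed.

add J15 (timestamp 73) → {J15:73}
add T29 (timestamp 61) → {T29:61, J15:73}
add P8 (timestamp 16) → {P8:16, T29:61, J15:73}
update T29 to timestamp 21 → {P8:16, T29:21, J15:73}
update T29 to timestamp 54 → {P8:16, T29:54, J15:73}
process next event → P8; now {T29:54, J15:73}
add E19 (timestamp 45) → {E19:45, T29:54, J15:73}
add C12 (timestamp 43) → {C12:43, E19:45, T29:54, J15:73}
add E14 (timestamp 78) → {C12:43, E19:45, T29:54, J15:73, E14:78}
process next event → C12; now {E19:45, T29:54, J15:73, E14:78}
add B6 (timestamp 68) → {E19:45, T29:54, B6:68, J15:73, E14:78}
process next event → E19; now {T29:54, B6:68, J15:73, E14:78}
process next event → T29; now {B6:68, J15:73, E14:78}
add J7 (timestamp 86) → {B6:68, J15:73, E14:78, J7:86}
add R18 (timestamp 26) → {R18:26, B6:68, J15:73, E14:78, J7:86}
add C22 (timestamp 83) → {R18:26, B6:68, J15:73, E14:78, C22:83, J7:86}
update J7 to timestamp 93 → {R18:26, B6:68, J15:73, E14:78, C22:83, J7:93}
process next event → R18; now {B6:68, J15:73, E14:78, C22:83, J7:93}
update E14 to timestamp 98 → {B6:68, J15:73, C22:83, J7:93, E14:98}
process next event → B6; now {J15:73, C22:83, J7:93, E14:98}
update C22 to timestamp 97 → {J15:73, J7:93, C22:97, E14:98}
update J7 to timestamp 37 → {J7:37, J15:73, C22:97, E14:98}
process next event → J7; now {J15:73, C22:97, E14:98}
process next event → J15; now {C22:97, E14:98}
process next event → C22; now {E14:98}
process next event → E14; now {}

[P8, C12, E19, T29, R18, B6, J7, J15, C22, E14]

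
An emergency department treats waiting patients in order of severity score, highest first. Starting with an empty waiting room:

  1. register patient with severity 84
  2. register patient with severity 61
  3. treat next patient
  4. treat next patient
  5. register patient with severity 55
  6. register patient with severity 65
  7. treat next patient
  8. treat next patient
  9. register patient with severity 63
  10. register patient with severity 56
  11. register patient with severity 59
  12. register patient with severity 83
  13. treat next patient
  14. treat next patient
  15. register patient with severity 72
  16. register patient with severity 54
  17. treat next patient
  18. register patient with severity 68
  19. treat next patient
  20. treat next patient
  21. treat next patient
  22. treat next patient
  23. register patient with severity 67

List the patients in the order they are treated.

insert 84 → {84}
insert 61 → {84, 61}
treat next patient → 84; now {61}
treat next patient → 61; now {}
insert 55 → {55}
insert 65 → {65, 55}
treat next patient → 65; now {55}
treat next patient → 55; now {}
insert 63 → {63}
insert 56 → {63, 56}
insert 59 → {63, 59, 56}
insert 83 → {83, 63, 59, 56}
treat next patient → 83; now {63, 59, 56}
treat next patient → 63; now {59, 56}
insert 72 → {72, 59, 56}
insert 54 → {72, 59, 56, 54}
treat next patient → 72; now {59, 56, 54}
insert 68 → {68, 59, 56, 54}
treat next patient → 68; now {59, 56, 54}
treat next patient → 59; now {56, 54}
treat next patient → 56; now {54}
treat next patient → 54; now {}
insert 67 → {67}

84, 61, 65, 55, 83, 63, 72, 68, 59, 56, 54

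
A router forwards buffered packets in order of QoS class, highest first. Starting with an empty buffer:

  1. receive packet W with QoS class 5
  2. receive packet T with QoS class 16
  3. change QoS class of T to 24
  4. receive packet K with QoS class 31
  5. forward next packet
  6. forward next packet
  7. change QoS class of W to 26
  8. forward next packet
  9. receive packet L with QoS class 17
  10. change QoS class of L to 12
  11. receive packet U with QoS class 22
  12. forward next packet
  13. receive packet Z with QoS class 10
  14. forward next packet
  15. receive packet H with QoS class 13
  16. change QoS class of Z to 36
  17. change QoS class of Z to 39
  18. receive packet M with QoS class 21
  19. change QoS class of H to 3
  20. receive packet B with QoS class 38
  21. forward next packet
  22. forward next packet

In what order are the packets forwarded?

K, T, W, U, L, Z, B

add W (QoS class 5) → {W:5}
add T (QoS class 16) → {T:16, W:5}
update T to QoS class 24 → {T:24, W:5}
add K (QoS class 31) → {K:31, T:24, W:5}
forward next packet → K; now {T:24, W:5}
forward next packet → T; now {W:5}
update W to QoS class 26 → {W:26}
forward next packet → W; now {}
add L (QoS class 17) → {L:17}
update L to QoS class 12 → {L:12}
add U (QoS class 22) → {U:22, L:12}
forward next packet → U; now {L:12}
add Z (QoS class 10) → {L:12, Z:10}
forward next packet → L; now {Z:10}
add H (QoS class 13) → {H:13, Z:10}
update Z to QoS class 36 → {Z:36, H:13}
update Z to QoS class 39 → {Z:39, H:13}
add M (QoS class 21) → {Z:39, M:21, H:13}
update H to QoS class 3 → {Z:39, M:21, H:3}
add B (QoS class 38) → {Z:39, B:38, M:21, H:3}
forward next packet → Z; now {B:38, M:21, H:3}
forward next packet → B; now {M:21, H:3}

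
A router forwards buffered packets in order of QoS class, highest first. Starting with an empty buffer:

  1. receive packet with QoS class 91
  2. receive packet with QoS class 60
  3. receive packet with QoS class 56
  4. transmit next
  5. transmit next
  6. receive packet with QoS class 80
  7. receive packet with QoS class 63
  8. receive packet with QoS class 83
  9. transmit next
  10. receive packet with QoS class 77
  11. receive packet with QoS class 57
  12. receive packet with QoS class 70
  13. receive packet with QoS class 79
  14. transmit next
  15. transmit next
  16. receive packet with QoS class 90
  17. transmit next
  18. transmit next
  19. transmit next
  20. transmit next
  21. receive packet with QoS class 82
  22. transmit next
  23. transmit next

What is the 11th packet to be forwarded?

57

insert 91 → {91}
insert 60 → {91, 60}
insert 56 → {91, 60, 56}
transmit next → 91; now {60, 56}
transmit next → 60; now {56}
insert 80 → {80, 56}
insert 63 → {80, 63, 56}
insert 83 → {83, 80, 63, 56}
transmit next → 83; now {80, 63, 56}
insert 77 → {80, 77, 63, 56}
insert 57 → {80, 77, 63, 57, 56}
insert 70 → {80, 77, 70, 63, 57, 56}
insert 79 → {80, 79, 77, 70, 63, 57, 56}
transmit next → 80; now {79, 77, 70, 63, 57, 56}
transmit next → 79; now {77, 70, 63, 57, 56}
insert 90 → {90, 77, 70, 63, 57, 56}
transmit next → 90; now {77, 70, 63, 57, 56}
transmit next → 77; now {70, 63, 57, 56}
transmit next → 70; now {63, 57, 56}
transmit next → 63; now {57, 56}
insert 82 → {82, 57, 56}
transmit next → 82; now {57, 56}
transmit next → 57; now {56}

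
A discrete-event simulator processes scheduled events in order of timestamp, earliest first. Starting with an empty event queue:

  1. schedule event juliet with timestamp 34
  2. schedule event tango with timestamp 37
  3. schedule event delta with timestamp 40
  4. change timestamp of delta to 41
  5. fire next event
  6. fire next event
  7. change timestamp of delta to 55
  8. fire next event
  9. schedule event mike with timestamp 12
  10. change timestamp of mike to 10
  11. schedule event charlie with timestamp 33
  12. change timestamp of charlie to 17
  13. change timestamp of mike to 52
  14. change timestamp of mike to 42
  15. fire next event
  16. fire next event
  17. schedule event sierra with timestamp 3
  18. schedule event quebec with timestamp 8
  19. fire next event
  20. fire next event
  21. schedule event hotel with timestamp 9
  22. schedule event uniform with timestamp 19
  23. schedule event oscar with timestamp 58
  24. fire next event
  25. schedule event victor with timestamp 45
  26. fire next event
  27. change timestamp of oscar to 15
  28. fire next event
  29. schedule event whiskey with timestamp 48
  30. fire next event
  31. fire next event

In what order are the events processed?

juliet → tango → delta → charlie → mike → sierra → quebec → hotel → uniform → oscar → victor → whiskey

add juliet (timestamp 34) → {juliet:34}
add tango (timestamp 37) → {juliet:34, tango:37}
add delta (timestamp 40) → {juliet:34, tango:37, delta:40}
update delta to timestamp 41 → {juliet:34, tango:37, delta:41}
fire next event → juliet; now {tango:37, delta:41}
fire next event → tango; now {delta:41}
update delta to timestamp 55 → {delta:55}
fire next event → delta; now {}
add mike (timestamp 12) → {mike:12}
update mike to timestamp 10 → {mike:10}
add charlie (timestamp 33) → {mike:10, charlie:33}
update charlie to timestamp 17 → {mike:10, charlie:17}
update mike to timestamp 52 → {charlie:17, mike:52}
update mike to timestamp 42 → {charlie:17, mike:42}
fire next event → charlie; now {mike:42}
fire next event → mike; now {}
add sierra (timestamp 3) → {sierra:3}
add quebec (timestamp 8) → {sierra:3, quebec:8}
fire next event → sierra; now {quebec:8}
fire next event → quebec; now {}
add hotel (timestamp 9) → {hotel:9}
add uniform (timestamp 19) → {hotel:9, uniform:19}
add oscar (timestamp 58) → {hotel:9, uniform:19, oscar:58}
fire next event → hotel; now {uniform:19, oscar:58}
add victor (timestamp 45) → {uniform:19, victor:45, oscar:58}
fire next event → uniform; now {victor:45, oscar:58}
update oscar to timestamp 15 → {oscar:15, victor:45}
fire next event → oscar; now {victor:45}
add whiskey (timestamp 48) → {victor:45, whiskey:48}
fire next event → victor; now {whiskey:48}
fire next event → whiskey; now {}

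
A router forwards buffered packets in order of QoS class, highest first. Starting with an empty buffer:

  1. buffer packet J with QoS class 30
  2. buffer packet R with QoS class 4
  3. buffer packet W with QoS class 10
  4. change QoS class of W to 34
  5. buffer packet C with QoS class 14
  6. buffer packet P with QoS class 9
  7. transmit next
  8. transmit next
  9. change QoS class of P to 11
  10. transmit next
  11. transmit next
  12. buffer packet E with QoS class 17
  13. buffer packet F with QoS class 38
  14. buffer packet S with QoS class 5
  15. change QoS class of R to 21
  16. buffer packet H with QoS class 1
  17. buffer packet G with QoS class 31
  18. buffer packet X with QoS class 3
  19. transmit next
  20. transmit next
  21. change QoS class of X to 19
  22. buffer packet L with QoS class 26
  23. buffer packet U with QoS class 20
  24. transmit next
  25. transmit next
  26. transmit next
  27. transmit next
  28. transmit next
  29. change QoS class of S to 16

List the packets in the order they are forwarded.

W → J → C → P → F → G → L → R → U → X → E

add J (QoS class 30) → {J:30}
add R (QoS class 4) → {J:30, R:4}
add W (QoS class 10) → {J:30, W:10, R:4}
update W to QoS class 34 → {W:34, J:30, R:4}
add C (QoS class 14) → {W:34, J:30, C:14, R:4}
add P (QoS class 9) → {W:34, J:30, C:14, P:9, R:4}
transmit next → W; now {J:30, C:14, P:9, R:4}
transmit next → J; now {C:14, P:9, R:4}
update P to QoS class 11 → {C:14, P:11, R:4}
transmit next → C; now {P:11, R:4}
transmit next → P; now {R:4}
add E (QoS class 17) → {E:17, R:4}
add F (QoS class 38) → {F:38, E:17, R:4}
add S (QoS class 5) → {F:38, E:17, S:5, R:4}
update R to QoS class 21 → {F:38, R:21, E:17, S:5}
add H (QoS class 1) → {F:38, R:21, E:17, S:5, H:1}
add G (QoS class 31) → {F:38, G:31, R:21, E:17, S:5, H:1}
add X (QoS class 3) → {F:38, G:31, R:21, E:17, S:5, X:3, H:1}
transmit next → F; now {G:31, R:21, E:17, S:5, X:3, H:1}
transmit next → G; now {R:21, E:17, S:5, X:3, H:1}
update X to QoS class 19 → {R:21, X:19, E:17, S:5, H:1}
add L (QoS class 26) → {L:26, R:21, X:19, E:17, S:5, H:1}
add U (QoS class 20) → {L:26, R:21, U:20, X:19, E:17, S:5, H:1}
transmit next → L; now {R:21, U:20, X:19, E:17, S:5, H:1}
transmit next → R; now {U:20, X:19, E:17, S:5, H:1}
transmit next → U; now {X:19, E:17, S:5, H:1}
transmit next → X; now {E:17, S:5, H:1}
transmit next → E; now {S:5, H:1}
update S to QoS class 16 → {S:16, H:1}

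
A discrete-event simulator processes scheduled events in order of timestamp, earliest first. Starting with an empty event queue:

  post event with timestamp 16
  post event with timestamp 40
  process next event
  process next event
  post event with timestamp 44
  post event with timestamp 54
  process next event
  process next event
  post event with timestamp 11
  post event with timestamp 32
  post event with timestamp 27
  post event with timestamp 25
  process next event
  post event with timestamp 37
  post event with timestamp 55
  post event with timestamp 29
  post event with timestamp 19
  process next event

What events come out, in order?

insert 16 → {16}
insert 40 → {16, 40}
process next event → 16; now {40}
process next event → 40; now {}
insert 44 → {44}
insert 54 → {44, 54}
process next event → 44; now {54}
process next event → 54; now {}
insert 11 → {11}
insert 32 → {11, 32}
insert 27 → {11, 27, 32}
insert 25 → {11, 25, 27, 32}
process next event → 11; now {25, 27, 32}
insert 37 → {25, 27, 32, 37}
insert 55 → {25, 27, 32, 37, 55}
insert 29 → {25, 27, 29, 32, 37, 55}
insert 19 → {19, 25, 27, 29, 32, 37, 55}
process next event → 19; now {25, 27, 29, 32, 37, 55}

16 → 40 → 44 → 54 → 11 → 19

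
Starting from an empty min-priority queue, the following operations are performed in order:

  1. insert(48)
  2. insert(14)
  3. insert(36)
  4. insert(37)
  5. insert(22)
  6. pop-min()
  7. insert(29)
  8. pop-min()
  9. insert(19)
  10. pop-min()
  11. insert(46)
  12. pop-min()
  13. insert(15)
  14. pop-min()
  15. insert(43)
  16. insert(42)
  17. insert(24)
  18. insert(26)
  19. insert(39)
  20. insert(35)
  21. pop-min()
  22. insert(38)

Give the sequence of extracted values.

14, 22, 19, 29, 15, 24

insert 48 → {48}
insert 14 → {14, 48}
insert 36 → {14, 36, 48}
insert 37 → {14, 36, 37, 48}
insert 22 → {14, 22, 36, 37, 48}
pop-min → 14; now {22, 36, 37, 48}
insert 29 → {22, 29, 36, 37, 48}
pop-min → 22; now {29, 36, 37, 48}
insert 19 → {19, 29, 36, 37, 48}
pop-min → 19; now {29, 36, 37, 48}
insert 46 → {29, 36, 37, 46, 48}
pop-min → 29; now {36, 37, 46, 48}
insert 15 → {15, 36, 37, 46, 48}
pop-min → 15; now {36, 37, 46, 48}
insert 43 → {36, 37, 43, 46, 48}
insert 42 → {36, 37, 42, 43, 46, 48}
insert 24 → {24, 36, 37, 42, 43, 46, 48}
insert 26 → {24, 26, 36, 37, 42, 43, 46, 48}
insert 39 → {24, 26, 36, 37, 39, 42, 43, 46, 48}
insert 35 → {24, 26, 35, 36, 37, 39, 42, 43, 46, 48}
pop-min → 24; now {26, 35, 36, 37, 39, 42, 43, 46, 48}
insert 38 → {26, 35, 36, 37, 38, 39, 42, 43, 46, 48}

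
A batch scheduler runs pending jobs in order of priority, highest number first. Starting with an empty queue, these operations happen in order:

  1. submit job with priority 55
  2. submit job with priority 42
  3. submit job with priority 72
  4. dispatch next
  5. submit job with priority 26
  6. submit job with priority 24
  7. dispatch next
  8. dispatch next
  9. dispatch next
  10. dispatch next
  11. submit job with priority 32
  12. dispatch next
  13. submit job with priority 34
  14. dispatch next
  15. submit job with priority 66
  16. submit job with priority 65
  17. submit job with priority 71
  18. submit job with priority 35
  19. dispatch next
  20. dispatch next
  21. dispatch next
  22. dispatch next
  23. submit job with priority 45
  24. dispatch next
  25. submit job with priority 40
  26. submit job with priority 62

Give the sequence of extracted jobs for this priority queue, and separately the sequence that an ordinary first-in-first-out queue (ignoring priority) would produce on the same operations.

insert 55 → {55}
insert 42 → {55, 42}
insert 72 → {72, 55, 42}
dispatch next → 72; now {55, 42}
insert 26 → {55, 42, 26}
insert 24 → {55, 42, 26, 24}
dispatch next → 55; now {42, 26, 24}
dispatch next → 42; now {26, 24}
dispatch next → 26; now {24}
dispatch next → 24; now {}
insert 32 → {32}
dispatch next → 32; now {}
insert 34 → {34}
dispatch next → 34; now {}
insert 66 → {66}
insert 65 → {66, 65}
insert 71 → {71, 66, 65}
insert 35 → {71, 66, 65, 35}
dispatch next → 71; now {66, 65, 35}
dispatch next → 66; now {65, 35}
dispatch next → 65; now {35}
dispatch next → 35; now {}
insert 45 → {45}
dispatch next → 45; now {}
insert 40 → {40}
insert 62 → {62, 40}

priority queue: [72, 55, 42, 26, 24, 32, 34, 71, 66, 65, 35, 45]; FIFO queue: 55, 42, 72, 26, 24, 32, 34, 66, 65, 71, 35, 45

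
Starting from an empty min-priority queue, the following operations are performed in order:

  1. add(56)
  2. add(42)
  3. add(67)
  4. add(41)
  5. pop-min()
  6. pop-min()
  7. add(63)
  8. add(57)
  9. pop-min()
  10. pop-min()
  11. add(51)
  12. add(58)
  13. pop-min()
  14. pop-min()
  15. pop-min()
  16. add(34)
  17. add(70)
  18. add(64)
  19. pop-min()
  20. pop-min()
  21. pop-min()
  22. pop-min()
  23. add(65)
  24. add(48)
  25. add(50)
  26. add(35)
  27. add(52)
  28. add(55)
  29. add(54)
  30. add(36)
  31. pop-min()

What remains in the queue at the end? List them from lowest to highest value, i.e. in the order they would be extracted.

insert 56 → {56}
insert 42 → {42, 56}
insert 67 → {42, 56, 67}
insert 41 → {41, 42, 56, 67}
pop-min → 41; now {42, 56, 67}
pop-min → 42; now {56, 67}
insert 63 → {56, 63, 67}
insert 57 → {56, 57, 63, 67}
pop-min → 56; now {57, 63, 67}
pop-min → 57; now {63, 67}
insert 51 → {51, 63, 67}
insert 58 → {51, 58, 63, 67}
pop-min → 51; now {58, 63, 67}
pop-min → 58; now {63, 67}
pop-min → 63; now {67}
insert 34 → {34, 67}
insert 70 → {34, 67, 70}
insert 64 → {34, 64, 67, 70}
pop-min → 34; now {64, 67, 70}
pop-min → 64; now {67, 70}
pop-min → 67; now {70}
pop-min → 70; now {}
insert 65 → {65}
insert 48 → {48, 65}
insert 50 → {48, 50, 65}
insert 35 → {35, 48, 50, 65}
insert 52 → {35, 48, 50, 52, 65}
insert 55 → {35, 48, 50, 52, 55, 65}
insert 54 → {35, 48, 50, 52, 54, 55, 65}
insert 36 → {35, 36, 48, 50, 52, 54, 55, 65}
pop-min → 35; now {36, 48, 50, 52, 54, 55, 65}

36, 48, 50, 52, 54, 55, 65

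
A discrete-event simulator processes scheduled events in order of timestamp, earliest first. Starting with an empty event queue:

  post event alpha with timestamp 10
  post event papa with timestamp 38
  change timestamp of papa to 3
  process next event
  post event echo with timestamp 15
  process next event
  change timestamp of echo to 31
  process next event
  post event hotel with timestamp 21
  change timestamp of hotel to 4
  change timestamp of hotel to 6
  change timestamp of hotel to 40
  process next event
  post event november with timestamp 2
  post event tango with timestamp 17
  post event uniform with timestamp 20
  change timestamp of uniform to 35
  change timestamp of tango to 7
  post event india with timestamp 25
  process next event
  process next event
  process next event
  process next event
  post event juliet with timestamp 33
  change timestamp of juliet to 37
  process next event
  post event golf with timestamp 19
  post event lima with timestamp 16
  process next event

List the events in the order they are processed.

papa, alpha, echo, hotel, november, tango, india, uniform, juliet, lima

add alpha (timestamp 10) → {alpha:10}
add papa (timestamp 38) → {alpha:10, papa:38}
update papa to timestamp 3 → {papa:3, alpha:10}
process next event → papa; now {alpha:10}
add echo (timestamp 15) → {alpha:10, echo:15}
process next event → alpha; now {echo:15}
update echo to timestamp 31 → {echo:31}
process next event → echo; now {}
add hotel (timestamp 21) → {hotel:21}
update hotel to timestamp 4 → {hotel:4}
update hotel to timestamp 6 → {hotel:6}
update hotel to timestamp 40 → {hotel:40}
process next event → hotel; now {}
add november (timestamp 2) → {november:2}
add tango (timestamp 17) → {november:2, tango:17}
add uniform (timestamp 20) → {november:2, tango:17, uniform:20}
update uniform to timestamp 35 → {november:2, tango:17, uniform:35}
update tango to timestamp 7 → {november:2, tango:7, uniform:35}
add india (timestamp 25) → {november:2, tango:7, india:25, uniform:35}
process next event → november; now {tango:7, india:25, uniform:35}
process next event → tango; now {india:25, uniform:35}
process next event → india; now {uniform:35}
process next event → uniform; now {}
add juliet (timestamp 33) → {juliet:33}
update juliet to timestamp 37 → {juliet:37}
process next event → juliet; now {}
add golf (timestamp 19) → {golf:19}
add lima (timestamp 16) → {lima:16, golf:19}
process next event → lima; now {golf:19}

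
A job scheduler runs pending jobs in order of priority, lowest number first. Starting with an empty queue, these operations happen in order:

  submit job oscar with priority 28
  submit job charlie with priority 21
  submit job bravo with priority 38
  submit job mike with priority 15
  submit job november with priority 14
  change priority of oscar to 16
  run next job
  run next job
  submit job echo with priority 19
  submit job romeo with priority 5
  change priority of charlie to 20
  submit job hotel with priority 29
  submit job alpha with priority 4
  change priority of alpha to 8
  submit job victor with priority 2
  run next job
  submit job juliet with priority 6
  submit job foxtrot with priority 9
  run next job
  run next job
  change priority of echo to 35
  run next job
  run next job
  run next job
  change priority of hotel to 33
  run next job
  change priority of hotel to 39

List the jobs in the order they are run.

[november, mike, victor, romeo, juliet, alpha, foxtrot, oscar, charlie]

add oscar (priority 28) → {oscar:28}
add charlie (priority 21) → {charlie:21, oscar:28}
add bravo (priority 38) → {charlie:21, oscar:28, bravo:38}
add mike (priority 15) → {mike:15, charlie:21, oscar:28, bravo:38}
add november (priority 14) → {november:14, mike:15, charlie:21, oscar:28, bravo:38}
update oscar to priority 16 → {november:14, mike:15, oscar:16, charlie:21, bravo:38}
run next job → november; now {mike:15, oscar:16, charlie:21, bravo:38}
run next job → mike; now {oscar:16, charlie:21, bravo:38}
add echo (priority 19) → {oscar:16, echo:19, charlie:21, bravo:38}
add romeo (priority 5) → {romeo:5, oscar:16, echo:19, charlie:21, bravo:38}
update charlie to priority 20 → {romeo:5, oscar:16, echo:19, charlie:20, bravo:38}
add hotel (priority 29) → {romeo:5, oscar:16, echo:19, charlie:20, hotel:29, bravo:38}
add alpha (priority 4) → {alpha:4, romeo:5, oscar:16, echo:19, charlie:20, hotel:29, bravo:38}
update alpha to priority 8 → {romeo:5, alpha:8, oscar:16, echo:19, charlie:20, hotel:29, bravo:38}
add victor (priority 2) → {victor:2, romeo:5, alpha:8, oscar:16, echo:19, charlie:20, hotel:29, bravo:38}
run next job → victor; now {romeo:5, alpha:8, oscar:16, echo:19, charlie:20, hotel:29, bravo:38}
add juliet (priority 6) → {romeo:5, juliet:6, alpha:8, oscar:16, echo:19, charlie:20, hotel:29, bravo:38}
add foxtrot (priority 9) → {romeo:5, juliet:6, alpha:8, foxtrot:9, oscar:16, echo:19, charlie:20, hotel:29, bravo:38}
run next job → romeo; now {juliet:6, alpha:8, foxtrot:9, oscar:16, echo:19, charlie:20, hotel:29, bravo:38}
run next job → juliet; now {alpha:8, foxtrot:9, oscar:16, echo:19, charlie:20, hotel:29, bravo:38}
update echo to priority 35 → {alpha:8, foxtrot:9, oscar:16, charlie:20, hotel:29, echo:35, bravo:38}
run next job → alpha; now {foxtrot:9, oscar:16, charlie:20, hotel:29, echo:35, bravo:38}
run next job → foxtrot; now {oscar:16, charlie:20, hotel:29, echo:35, bravo:38}
run next job → oscar; now {charlie:20, hotel:29, echo:35, bravo:38}
update hotel to priority 33 → {charlie:20, hotel:33, echo:35, bravo:38}
run next job → charlie; now {hotel:33, echo:35, bravo:38}
update hotel to priority 39 → {echo:35, bravo:38, hotel:39}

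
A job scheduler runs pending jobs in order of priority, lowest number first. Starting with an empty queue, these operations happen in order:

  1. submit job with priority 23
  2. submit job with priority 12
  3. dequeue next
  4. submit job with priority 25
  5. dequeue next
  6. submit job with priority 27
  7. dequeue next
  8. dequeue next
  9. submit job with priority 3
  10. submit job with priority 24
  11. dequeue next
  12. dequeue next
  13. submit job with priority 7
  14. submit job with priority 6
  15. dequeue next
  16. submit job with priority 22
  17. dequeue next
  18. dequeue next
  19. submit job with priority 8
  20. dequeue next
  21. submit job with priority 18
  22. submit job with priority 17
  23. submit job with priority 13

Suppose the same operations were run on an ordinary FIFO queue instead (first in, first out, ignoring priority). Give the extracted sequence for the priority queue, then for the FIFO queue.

insert 23 → {23}
insert 12 → {12, 23}
dequeue next → 12; now {23}
insert 25 → {23, 25}
dequeue next → 23; now {25}
insert 27 → {25, 27}
dequeue next → 25; now {27}
dequeue next → 27; now {}
insert 3 → {3}
insert 24 → {3, 24}
dequeue next → 3; now {24}
dequeue next → 24; now {}
insert 7 → {7}
insert 6 → {6, 7}
dequeue next → 6; now {7}
insert 22 → {7, 22}
dequeue next → 7; now {22}
dequeue next → 22; now {}
insert 8 → {8}
dequeue next → 8; now {}
insert 18 → {18}
insert 17 → {17, 18}
insert 13 → {13, 17, 18}

priority queue: [12, 23, 25, 27, 3, 24, 6, 7, 22, 8]; FIFO queue: 23 → 12 → 25 → 27 → 3 → 24 → 7 → 6 → 22 → 8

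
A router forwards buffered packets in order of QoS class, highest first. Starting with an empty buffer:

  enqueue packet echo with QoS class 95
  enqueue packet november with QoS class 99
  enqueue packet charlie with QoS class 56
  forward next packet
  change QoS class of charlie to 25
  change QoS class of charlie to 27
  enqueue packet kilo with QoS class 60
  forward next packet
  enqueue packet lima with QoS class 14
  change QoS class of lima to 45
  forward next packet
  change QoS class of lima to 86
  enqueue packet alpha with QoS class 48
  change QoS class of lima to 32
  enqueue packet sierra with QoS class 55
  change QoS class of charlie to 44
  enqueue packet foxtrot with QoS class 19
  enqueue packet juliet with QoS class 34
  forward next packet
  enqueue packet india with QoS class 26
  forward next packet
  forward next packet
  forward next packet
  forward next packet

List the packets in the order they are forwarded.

add echo (QoS class 95) → {echo:95}
add november (QoS class 99) → {november:99, echo:95}
add charlie (QoS class 56) → {november:99, echo:95, charlie:56}
forward next packet → november; now {echo:95, charlie:56}
update charlie to QoS class 25 → {echo:95, charlie:25}
update charlie to QoS class 27 → {echo:95, charlie:27}
add kilo (QoS class 60) → {echo:95, kilo:60, charlie:27}
forward next packet → echo; now {kilo:60, charlie:27}
add lima (QoS class 14) → {kilo:60, charlie:27, lima:14}
update lima to QoS class 45 → {kilo:60, lima:45, charlie:27}
forward next packet → kilo; now {lima:45, charlie:27}
update lima to QoS class 86 → {lima:86, charlie:27}
add alpha (QoS class 48) → {lima:86, alpha:48, charlie:27}
update lima to QoS class 32 → {alpha:48, lima:32, charlie:27}
add sierra (QoS class 55) → {sierra:55, alpha:48, lima:32, charlie:27}
update charlie to QoS class 44 → {sierra:55, alpha:48, charlie:44, lima:32}
add foxtrot (QoS class 19) → {sierra:55, alpha:48, charlie:44, lima:32, foxtrot:19}
add juliet (QoS class 34) → {sierra:55, alpha:48, charlie:44, juliet:34, lima:32, foxtrot:19}
forward next packet → sierra; now {alpha:48, charlie:44, juliet:34, lima:32, foxtrot:19}
add india (QoS class 26) → {alpha:48, charlie:44, juliet:34, lima:32, india:26, foxtrot:19}
forward next packet → alpha; now {charlie:44, juliet:34, lima:32, india:26, foxtrot:19}
forward next packet → charlie; now {juliet:34, lima:32, india:26, foxtrot:19}
forward next packet → juliet; now {lima:32, india:26, foxtrot:19}
forward next packet → lima; now {india:26, foxtrot:19}

november → echo → kilo → sierra → alpha → charlie → juliet → lima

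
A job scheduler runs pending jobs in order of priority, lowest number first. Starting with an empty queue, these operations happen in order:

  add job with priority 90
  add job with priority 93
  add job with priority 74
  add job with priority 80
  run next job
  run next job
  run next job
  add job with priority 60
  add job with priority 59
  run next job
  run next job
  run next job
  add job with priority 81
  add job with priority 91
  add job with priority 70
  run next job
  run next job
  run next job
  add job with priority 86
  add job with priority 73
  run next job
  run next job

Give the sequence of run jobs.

insert 90 → {90}
insert 93 → {90, 93}
insert 74 → {74, 90, 93}
insert 80 → {74, 80, 90, 93}
run next job → 74; now {80, 90, 93}
run next job → 80; now {90, 93}
run next job → 90; now {93}
insert 60 → {60, 93}
insert 59 → {59, 60, 93}
run next job → 59; now {60, 93}
run next job → 60; now {93}
run next job → 93; now {}
insert 81 → {81}
insert 91 → {81, 91}
insert 70 → {70, 81, 91}
run next job → 70; now {81, 91}
run next job → 81; now {91}
run next job → 91; now {}
insert 86 → {86}
insert 73 → {73, 86}
run next job → 73; now {86}
run next job → 86; now {}

[74, 80, 90, 59, 60, 93, 70, 81, 91, 73, 86]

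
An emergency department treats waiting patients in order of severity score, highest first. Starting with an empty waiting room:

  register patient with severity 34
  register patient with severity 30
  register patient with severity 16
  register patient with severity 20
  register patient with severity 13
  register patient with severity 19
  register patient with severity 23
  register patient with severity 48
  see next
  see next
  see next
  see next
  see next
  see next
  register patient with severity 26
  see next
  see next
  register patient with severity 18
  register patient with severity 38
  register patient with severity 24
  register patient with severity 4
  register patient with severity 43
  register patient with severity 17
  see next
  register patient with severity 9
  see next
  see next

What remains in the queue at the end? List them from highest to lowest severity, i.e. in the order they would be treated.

insert 34 → {34}
insert 30 → {34, 30}
insert 16 → {34, 30, 16}
insert 20 → {34, 30, 20, 16}
insert 13 → {34, 30, 20, 16, 13}
insert 19 → {34, 30, 20, 19, 16, 13}
insert 23 → {34, 30, 23, 20, 19, 16, 13}
insert 48 → {48, 34, 30, 23, 20, 19, 16, 13}
see next → 48; now {34, 30, 23, 20, 19, 16, 13}
see next → 34; now {30, 23, 20, 19, 16, 13}
see next → 30; now {23, 20, 19, 16, 13}
see next → 23; now {20, 19, 16, 13}
see next → 20; now {19, 16, 13}
see next → 19; now {16, 13}
insert 26 → {26, 16, 13}
see next → 26; now {16, 13}
see next → 16; now {13}
insert 18 → {18, 13}
insert 38 → {38, 18, 13}
insert 24 → {38, 24, 18, 13}
insert 4 → {38, 24, 18, 13, 4}
insert 43 → {43, 38, 24, 18, 13, 4}
insert 17 → {43, 38, 24, 18, 17, 13, 4}
see next → 43; now {38, 24, 18, 17, 13, 4}
insert 9 → {38, 24, 18, 17, 13, 9, 4}
see next → 38; now {24, 18, 17, 13, 9, 4}
see next → 24; now {18, 17, 13, 9, 4}

[18, 17, 13, 9, 4]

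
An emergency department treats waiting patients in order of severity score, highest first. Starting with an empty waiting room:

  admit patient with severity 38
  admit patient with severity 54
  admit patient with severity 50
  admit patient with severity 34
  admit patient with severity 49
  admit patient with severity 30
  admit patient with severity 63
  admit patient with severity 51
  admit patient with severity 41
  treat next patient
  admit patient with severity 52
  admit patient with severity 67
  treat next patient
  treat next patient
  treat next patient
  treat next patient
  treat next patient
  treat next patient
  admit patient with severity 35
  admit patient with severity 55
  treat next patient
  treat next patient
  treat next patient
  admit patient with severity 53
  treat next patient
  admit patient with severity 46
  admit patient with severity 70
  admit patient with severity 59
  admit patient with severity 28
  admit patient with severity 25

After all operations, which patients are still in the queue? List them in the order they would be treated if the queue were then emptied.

[70, 59, 46, 35, 34, 30, 28, 25]

insert 38 → {38}
insert 54 → {54, 38}
insert 50 → {54, 50, 38}
insert 34 → {54, 50, 38, 34}
insert 49 → {54, 50, 49, 38, 34}
insert 30 → {54, 50, 49, 38, 34, 30}
insert 63 → {63, 54, 50, 49, 38, 34, 30}
insert 51 → {63, 54, 51, 50, 49, 38, 34, 30}
insert 41 → {63, 54, 51, 50, 49, 41, 38, 34, 30}
treat next patient → 63; now {54, 51, 50, 49, 41, 38, 34, 30}
insert 52 → {54, 52, 51, 50, 49, 41, 38, 34, 30}
insert 67 → {67, 54, 52, 51, 50, 49, 41, 38, 34, 30}
treat next patient → 67; now {54, 52, 51, 50, 49, 41, 38, 34, 30}
treat next patient → 54; now {52, 51, 50, 49, 41, 38, 34, 30}
treat next patient → 52; now {51, 50, 49, 41, 38, 34, 30}
treat next patient → 51; now {50, 49, 41, 38, 34, 30}
treat next patient → 50; now {49, 41, 38, 34, 30}
treat next patient → 49; now {41, 38, 34, 30}
insert 35 → {41, 38, 35, 34, 30}
insert 55 → {55, 41, 38, 35, 34, 30}
treat next patient → 55; now {41, 38, 35, 34, 30}
treat next patient → 41; now {38, 35, 34, 30}
treat next patient → 38; now {35, 34, 30}
insert 53 → {53, 35, 34, 30}
treat next patient → 53; now {35, 34, 30}
insert 46 → {46, 35, 34, 30}
insert 70 → {70, 46, 35, 34, 30}
insert 59 → {70, 59, 46, 35, 34, 30}
insert 28 → {70, 59, 46, 35, 34, 30, 28}
insert 25 → {70, 59, 46, 35, 34, 30, 28, 25}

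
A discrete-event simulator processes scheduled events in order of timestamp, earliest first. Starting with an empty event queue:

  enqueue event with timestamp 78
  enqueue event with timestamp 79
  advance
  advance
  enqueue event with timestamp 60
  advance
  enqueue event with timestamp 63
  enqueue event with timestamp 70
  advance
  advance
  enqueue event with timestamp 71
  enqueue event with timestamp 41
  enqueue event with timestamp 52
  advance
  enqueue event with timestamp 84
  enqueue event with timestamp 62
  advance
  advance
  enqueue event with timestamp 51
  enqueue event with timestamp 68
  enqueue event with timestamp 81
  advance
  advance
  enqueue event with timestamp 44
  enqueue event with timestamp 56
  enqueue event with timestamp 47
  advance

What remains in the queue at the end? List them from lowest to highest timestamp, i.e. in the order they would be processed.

[47, 56, 71, 81, 84]

insert 78 → {78}
insert 79 → {78, 79}
advance → 78; now {79}
advance → 79; now {}
insert 60 → {60}
advance → 60; now {}
insert 63 → {63}
insert 70 → {63, 70}
advance → 63; now {70}
advance → 70; now {}
insert 71 → {71}
insert 41 → {41, 71}
insert 52 → {41, 52, 71}
advance → 41; now {52, 71}
insert 84 → {52, 71, 84}
insert 62 → {52, 62, 71, 84}
advance → 52; now {62, 71, 84}
advance → 62; now {71, 84}
insert 51 → {51, 71, 84}
insert 68 → {51, 68, 71, 84}
insert 81 → {51, 68, 71, 81, 84}
advance → 51; now {68, 71, 81, 84}
advance → 68; now {71, 81, 84}
insert 44 → {44, 71, 81, 84}
insert 56 → {44, 56, 71, 81, 84}
insert 47 → {44, 47, 56, 71, 81, 84}
advance → 44; now {47, 56, 71, 81, 84}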